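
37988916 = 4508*8427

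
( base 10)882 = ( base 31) se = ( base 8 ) 1562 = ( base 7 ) 2400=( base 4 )31302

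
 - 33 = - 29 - 4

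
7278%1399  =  283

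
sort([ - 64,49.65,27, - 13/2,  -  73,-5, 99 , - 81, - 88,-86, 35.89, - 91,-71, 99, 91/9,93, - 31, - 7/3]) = [ - 91, - 88, - 86, - 81, - 73 , - 71, - 64  , - 31, - 13/2, - 5, - 7/3,91/9, 27, 35.89, 49.65, 93,99,99] 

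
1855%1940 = 1855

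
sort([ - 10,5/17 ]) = [ - 10,5/17 ] 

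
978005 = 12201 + 965804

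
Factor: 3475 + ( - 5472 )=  - 1997 = - 1997^1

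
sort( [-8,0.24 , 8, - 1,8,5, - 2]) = [ - 8, - 2, - 1, 0.24,5, 8,8 ] 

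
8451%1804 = 1235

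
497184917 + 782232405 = 1279417322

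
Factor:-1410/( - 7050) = 5^( - 1 ) = 1/5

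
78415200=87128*900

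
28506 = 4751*6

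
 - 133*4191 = -557403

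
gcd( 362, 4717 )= 1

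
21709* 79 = 1715011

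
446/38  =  11+14/19=11.74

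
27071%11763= 3545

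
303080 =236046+67034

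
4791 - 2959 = 1832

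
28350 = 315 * 90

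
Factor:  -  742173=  - 3^1*247391^1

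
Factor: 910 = 2^1*5^1 * 7^1*13^1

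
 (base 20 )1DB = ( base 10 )671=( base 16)29f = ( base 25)11L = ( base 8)1237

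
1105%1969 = 1105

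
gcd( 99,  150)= 3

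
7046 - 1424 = 5622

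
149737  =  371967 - 222230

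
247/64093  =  247/64093=0.00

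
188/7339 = 188/7339  =  0.03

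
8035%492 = 163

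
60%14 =4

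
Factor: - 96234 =-2^1 * 3^1*43^1* 373^1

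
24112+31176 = 55288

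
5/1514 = 5/1514 = 0.00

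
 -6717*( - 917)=6159489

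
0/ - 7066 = 0/1  =  - 0.00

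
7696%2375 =571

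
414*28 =11592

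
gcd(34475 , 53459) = 7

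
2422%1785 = 637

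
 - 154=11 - 165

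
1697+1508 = 3205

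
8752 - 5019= 3733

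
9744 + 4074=13818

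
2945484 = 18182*162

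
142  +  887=1029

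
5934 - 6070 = - 136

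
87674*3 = 263022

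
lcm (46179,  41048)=369432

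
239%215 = 24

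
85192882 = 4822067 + 80370815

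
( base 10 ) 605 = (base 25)O5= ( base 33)IB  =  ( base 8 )1135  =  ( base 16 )25D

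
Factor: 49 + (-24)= 5^2= 25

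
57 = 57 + 0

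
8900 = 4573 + 4327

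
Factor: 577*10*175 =1009750 = 2^1 * 5^3*7^1*577^1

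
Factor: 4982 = 2^1*47^1*53^1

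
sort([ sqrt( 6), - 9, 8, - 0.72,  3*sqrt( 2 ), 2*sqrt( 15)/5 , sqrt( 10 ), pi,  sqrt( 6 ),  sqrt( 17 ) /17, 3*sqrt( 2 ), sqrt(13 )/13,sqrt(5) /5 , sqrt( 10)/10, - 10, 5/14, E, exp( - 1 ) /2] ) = [ - 10, - 9 , - 0.72,  exp ( - 1 ) /2,sqrt(17)/17,sqrt(13 )/13,sqrt(10)/10, 5/14 , sqrt( 5)/5,2*sqrt( 15)/5,sqrt(6), sqrt(6),E, pi,  sqrt(10),  3*sqrt(2), 3*sqrt( 2),8] 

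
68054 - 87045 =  - 18991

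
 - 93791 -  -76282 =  - 17509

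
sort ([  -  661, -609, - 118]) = [ - 661, - 609, - 118]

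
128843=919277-790434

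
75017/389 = 75017/389= 192.85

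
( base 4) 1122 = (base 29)33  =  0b1011010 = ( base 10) 90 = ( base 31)2S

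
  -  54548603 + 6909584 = -47639019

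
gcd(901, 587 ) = 1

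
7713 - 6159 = 1554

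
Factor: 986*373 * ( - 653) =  - 2^1*17^1 *29^1*373^1* 653^1 = - 240159034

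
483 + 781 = 1264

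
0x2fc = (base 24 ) 17K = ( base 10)764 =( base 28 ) R8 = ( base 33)N5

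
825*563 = 464475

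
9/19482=3/6494 = 0.00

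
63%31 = 1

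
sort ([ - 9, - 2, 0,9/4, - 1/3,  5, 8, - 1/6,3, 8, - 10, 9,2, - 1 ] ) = [ - 10, - 9, - 2, - 1 , - 1/3, - 1/6,0,2,9/4, 3, 5,8,8, 9]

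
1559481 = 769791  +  789690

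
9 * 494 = 4446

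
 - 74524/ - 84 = 887 + 4/21=887.19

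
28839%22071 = 6768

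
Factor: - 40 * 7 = -280 = -2^3 * 5^1* 7^1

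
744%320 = 104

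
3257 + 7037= 10294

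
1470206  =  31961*46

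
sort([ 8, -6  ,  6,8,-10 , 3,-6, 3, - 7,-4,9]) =[ - 10,  -  7,-6,-6, - 4,3 , 3,6,8,8,9]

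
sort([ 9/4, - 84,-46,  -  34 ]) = [ - 84,-46, - 34 , 9/4 ]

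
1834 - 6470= - 4636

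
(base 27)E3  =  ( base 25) f6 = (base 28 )dh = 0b101111101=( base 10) 381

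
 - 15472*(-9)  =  139248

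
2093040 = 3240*646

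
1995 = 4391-2396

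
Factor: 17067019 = 31^1*607^1 * 907^1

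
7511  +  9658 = 17169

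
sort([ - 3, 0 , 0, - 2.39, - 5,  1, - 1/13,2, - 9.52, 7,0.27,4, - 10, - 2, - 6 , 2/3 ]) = [  -  10, - 9.52, - 6, - 5, - 3, - 2.39,-2, - 1/13,  0, 0, 0.27, 2/3,1, 2, 4,7]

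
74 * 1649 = 122026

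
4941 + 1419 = 6360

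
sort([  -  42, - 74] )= [-74, - 42] 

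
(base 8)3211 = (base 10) 1673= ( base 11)1291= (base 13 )9B9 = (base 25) 2GN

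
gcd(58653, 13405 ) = 7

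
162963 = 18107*9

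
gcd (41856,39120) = 48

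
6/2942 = 3/1471 = 0.00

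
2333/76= 2333/76 = 30.70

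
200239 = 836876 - 636637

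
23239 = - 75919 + 99158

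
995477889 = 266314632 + 729163257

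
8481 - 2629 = 5852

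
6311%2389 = 1533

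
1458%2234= 1458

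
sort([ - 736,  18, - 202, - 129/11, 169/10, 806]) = [ - 736, - 202 , - 129/11, 169/10, 18, 806]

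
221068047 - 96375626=124692421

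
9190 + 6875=16065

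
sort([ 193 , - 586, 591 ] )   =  [-586 , 193,591 ]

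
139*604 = 83956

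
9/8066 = 9/8066 = 0.00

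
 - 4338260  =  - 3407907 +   -  930353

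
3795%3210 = 585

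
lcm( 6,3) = 6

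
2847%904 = 135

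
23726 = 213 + 23513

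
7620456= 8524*894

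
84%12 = 0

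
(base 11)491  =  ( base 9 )718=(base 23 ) 129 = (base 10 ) 584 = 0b1001001000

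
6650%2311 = 2028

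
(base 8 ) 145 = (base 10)101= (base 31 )38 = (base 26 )3N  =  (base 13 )7a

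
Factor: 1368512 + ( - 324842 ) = 1043670 = 2^1* 3^1*5^1*19^1*1831^1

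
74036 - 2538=71498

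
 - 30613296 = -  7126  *4296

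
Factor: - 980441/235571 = -140063/33653 =- 7^1*11^1*17^1*73^( - 1) * 107^1*461^( - 1)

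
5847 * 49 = 286503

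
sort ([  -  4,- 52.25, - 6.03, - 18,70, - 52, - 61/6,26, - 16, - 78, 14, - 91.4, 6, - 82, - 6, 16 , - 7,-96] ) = [ - 96, - 91.4, - 82, - 78, - 52.25,-52, - 18, - 16, - 61/6, - 7, - 6.03, - 6,  -  4, 6, 14, 16,26,70 ]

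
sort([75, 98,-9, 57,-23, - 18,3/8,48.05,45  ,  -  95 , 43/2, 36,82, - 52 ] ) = [ - 95, - 52, - 23,  -  18 , - 9, 3/8,  43/2,  36, 45,48.05, 57,75,82, 98]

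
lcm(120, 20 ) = 120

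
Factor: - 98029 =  - 167^1*  587^1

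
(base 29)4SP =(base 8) 10151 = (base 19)bc2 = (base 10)4201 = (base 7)15151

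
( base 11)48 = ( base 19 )2e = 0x34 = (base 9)57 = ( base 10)52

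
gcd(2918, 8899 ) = 1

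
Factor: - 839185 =-5^1 * 47^1*3571^1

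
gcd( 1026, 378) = 54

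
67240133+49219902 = 116460035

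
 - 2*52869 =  - 105738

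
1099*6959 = 7647941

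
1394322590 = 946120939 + 448201651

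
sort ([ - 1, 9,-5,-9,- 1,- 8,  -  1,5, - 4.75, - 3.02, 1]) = [ - 9,- 8, - 5, - 4.75, - 3.02, - 1, - 1,-1,  1,  5, 9] 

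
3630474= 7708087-4077613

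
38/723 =38/723 = 0.05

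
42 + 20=62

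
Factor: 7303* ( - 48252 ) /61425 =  - 2^2*3^( - 2)*5^( - 2 ) * 7^( - 1 )*13^ ( - 1 ) * 67^1*109^1*4021^1 =- 117461452/20475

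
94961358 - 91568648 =3392710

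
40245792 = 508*79224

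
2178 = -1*(  -  2178) 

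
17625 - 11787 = 5838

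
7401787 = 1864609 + 5537178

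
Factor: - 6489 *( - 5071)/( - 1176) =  - 1566939/56 = - 2^( - 3)*3^1*7^ (- 1 )*11^1*103^1*461^1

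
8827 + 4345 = 13172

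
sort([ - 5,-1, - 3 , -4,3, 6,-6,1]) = [ - 6,-5, - 4, - 3, - 1 , 1,3, 6] 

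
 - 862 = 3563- 4425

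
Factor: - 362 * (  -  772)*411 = 114859704  =  2^3*3^1* 137^1*181^1*193^1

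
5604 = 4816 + 788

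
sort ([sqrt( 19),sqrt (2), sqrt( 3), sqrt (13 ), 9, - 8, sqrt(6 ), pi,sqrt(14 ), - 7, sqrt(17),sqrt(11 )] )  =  [ -8, - 7,  sqrt(2),sqrt( 3) , sqrt (6), pi,  sqrt( 11), sqrt(13) , sqrt( 14),sqrt( 17), sqrt( 19), 9 ]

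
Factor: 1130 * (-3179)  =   - 3592270 = - 2^1*5^1*11^1 * 17^2*113^1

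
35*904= 31640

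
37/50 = 37/50 = 0.74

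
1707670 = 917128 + 790542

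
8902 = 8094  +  808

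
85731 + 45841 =131572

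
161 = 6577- 6416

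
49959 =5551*9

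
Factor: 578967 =3^1  *59^1 * 3271^1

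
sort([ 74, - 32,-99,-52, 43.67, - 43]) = [ - 99, - 52,-43, - 32, 43.67,74 ] 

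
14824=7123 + 7701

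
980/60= 16 + 1/3 = 16.33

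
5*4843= 24215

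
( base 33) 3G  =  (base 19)61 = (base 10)115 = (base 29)3s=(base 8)163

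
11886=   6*1981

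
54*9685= 522990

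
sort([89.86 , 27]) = [ 27,89.86 ] 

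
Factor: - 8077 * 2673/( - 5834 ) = 21589821/5834 = 2^( - 1 ) * 3^5*11^1 * 41^1*197^1*2917^(-1)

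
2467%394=103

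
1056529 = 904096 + 152433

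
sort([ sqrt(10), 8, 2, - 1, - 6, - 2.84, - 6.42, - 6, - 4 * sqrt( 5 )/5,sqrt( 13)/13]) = [ - 6.42,  -  6,-6, - 2.84, - 4 * sqrt( 5 ) /5, - 1 , sqrt( 13 ) /13, 2, sqrt( 10),8] 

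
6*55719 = 334314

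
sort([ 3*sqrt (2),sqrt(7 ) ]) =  [ sqrt(7),3*sqrt( 2)]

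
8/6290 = 4/3145= 0.00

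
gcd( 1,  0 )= 1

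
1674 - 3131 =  - 1457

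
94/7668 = 47/3834 =0.01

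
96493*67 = 6465031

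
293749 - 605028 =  - 311279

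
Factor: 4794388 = 2^2 * 139^1*8623^1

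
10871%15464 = 10871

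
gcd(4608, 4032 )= 576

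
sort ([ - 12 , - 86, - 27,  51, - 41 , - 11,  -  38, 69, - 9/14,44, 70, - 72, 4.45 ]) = [  -  86, - 72,-41, - 38,  -  27,  -  12, - 11, - 9/14, 4.45,44, 51,69, 70 ] 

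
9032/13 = 9032/13 = 694.77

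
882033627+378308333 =1260341960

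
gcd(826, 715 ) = 1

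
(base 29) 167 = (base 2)1111111110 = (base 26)1D8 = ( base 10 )1022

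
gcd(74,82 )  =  2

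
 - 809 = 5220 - 6029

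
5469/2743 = 5469/2743  =  1.99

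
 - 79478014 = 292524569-372002583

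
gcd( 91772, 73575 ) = 1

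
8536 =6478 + 2058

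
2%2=0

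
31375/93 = 337+34/93 =337.37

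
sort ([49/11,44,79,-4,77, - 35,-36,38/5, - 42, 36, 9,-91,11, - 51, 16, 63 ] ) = [  -  91, - 51, - 42,- 36, - 35, -4,49/11,38/5, 9,11, 16,36 , 44, 63,77,79] 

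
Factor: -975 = -3^1 * 5^2*13^1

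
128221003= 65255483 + 62965520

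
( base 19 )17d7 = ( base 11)7274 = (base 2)10010110101000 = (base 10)9640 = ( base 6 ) 112344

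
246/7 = 35 + 1/7 = 35.14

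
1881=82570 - 80689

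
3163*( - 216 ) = -683208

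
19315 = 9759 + 9556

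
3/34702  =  3/34702 = 0.00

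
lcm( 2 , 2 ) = 2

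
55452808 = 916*60538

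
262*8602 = 2253724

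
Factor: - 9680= - 2^4*5^1*11^2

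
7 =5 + 2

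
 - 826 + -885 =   -  1711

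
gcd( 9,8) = 1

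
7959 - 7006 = 953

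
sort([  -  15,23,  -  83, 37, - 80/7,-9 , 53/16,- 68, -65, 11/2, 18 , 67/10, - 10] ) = [ -83, - 68,-65,- 15,-80/7, - 10, - 9,53/16, 11/2 , 67/10,18,23, 37 ] 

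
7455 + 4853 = 12308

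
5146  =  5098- - 48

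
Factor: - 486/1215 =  - 2/5= -  2^1 * 5^( - 1)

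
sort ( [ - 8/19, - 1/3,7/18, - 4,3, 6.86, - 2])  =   [-4, - 2 , - 8/19,- 1/3 , 7/18,3,6.86]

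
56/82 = 28/41 = 0.68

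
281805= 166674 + 115131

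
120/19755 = 8/1317  =  0.01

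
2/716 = 1/358  =  0.00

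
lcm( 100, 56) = 1400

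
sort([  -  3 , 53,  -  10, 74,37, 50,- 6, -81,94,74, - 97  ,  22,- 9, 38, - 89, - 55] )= [ - 97, - 89, - 81, - 55, - 10, - 9,- 6, -3,22,37, 38,50,53,74,74,94]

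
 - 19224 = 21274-40498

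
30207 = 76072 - 45865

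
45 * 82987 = 3734415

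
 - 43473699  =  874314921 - 917788620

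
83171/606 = 83171/606 = 137.25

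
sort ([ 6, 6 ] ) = [6, 6]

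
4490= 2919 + 1571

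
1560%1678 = 1560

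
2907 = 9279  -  6372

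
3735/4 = 3735/4  =  933.75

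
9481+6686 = 16167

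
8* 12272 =98176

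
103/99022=103/99022= 0.00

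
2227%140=127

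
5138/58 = 2569/29 = 88.59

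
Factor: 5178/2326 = 3^1*863^1*1163^(-1 ) = 2589/1163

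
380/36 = 10 + 5/9 = 10.56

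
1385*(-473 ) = - 655105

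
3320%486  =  404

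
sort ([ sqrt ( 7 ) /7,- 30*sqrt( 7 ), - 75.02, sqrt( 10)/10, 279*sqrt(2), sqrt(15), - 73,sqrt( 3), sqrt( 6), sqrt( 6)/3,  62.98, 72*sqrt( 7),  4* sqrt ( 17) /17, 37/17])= [ - 30*sqrt(7),-75.02, - 73 , sqrt( 10)/10, sqrt( 7)/7 , sqrt (6 )/3,4*sqrt( 17)/17 , sqrt( 3),37/17, sqrt (6),sqrt( 15), 62.98,72*sqrt( 7 ),279 * sqrt( 2)] 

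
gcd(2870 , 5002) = 82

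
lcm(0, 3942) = 0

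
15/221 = 15/221 = 0.07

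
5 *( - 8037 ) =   -  40185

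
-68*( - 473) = 32164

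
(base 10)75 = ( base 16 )4b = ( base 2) 1001011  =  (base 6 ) 203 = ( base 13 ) 5a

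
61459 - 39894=21565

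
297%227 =70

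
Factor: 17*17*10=2890 = 2^1*5^1*17^2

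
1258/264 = 629/132  =  4.77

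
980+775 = 1755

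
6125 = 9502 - 3377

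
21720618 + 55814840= 77535458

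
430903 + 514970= 945873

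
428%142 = 2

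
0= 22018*0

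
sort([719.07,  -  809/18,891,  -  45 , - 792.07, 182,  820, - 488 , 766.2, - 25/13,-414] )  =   [ - 792.07, - 488,-414,- 45,  -  809/18, - 25/13,182, 719.07 , 766.2,820,  891]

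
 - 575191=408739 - 983930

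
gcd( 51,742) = 1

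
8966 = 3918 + 5048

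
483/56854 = 69/8122 = 0.01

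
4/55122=2/27561 = 0.00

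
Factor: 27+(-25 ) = 2^1 = 2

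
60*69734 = 4184040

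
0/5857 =0 = 0.00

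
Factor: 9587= 9587^1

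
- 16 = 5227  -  5243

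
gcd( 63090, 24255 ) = 45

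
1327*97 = 128719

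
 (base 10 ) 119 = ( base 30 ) 3T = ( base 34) 3h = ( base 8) 167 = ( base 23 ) 54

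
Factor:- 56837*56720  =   - 2^4*5^1*11^1*709^1*5167^1 = - 3223794640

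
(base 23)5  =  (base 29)5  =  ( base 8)5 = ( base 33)5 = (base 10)5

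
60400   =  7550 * 8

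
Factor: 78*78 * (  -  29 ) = -176436 = - 2^2 * 3^2 * 13^2 * 29^1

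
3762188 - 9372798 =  - 5610610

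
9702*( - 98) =  -  950796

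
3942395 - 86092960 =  - 82150565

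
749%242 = 23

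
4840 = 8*605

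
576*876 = 504576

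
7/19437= 7/19437 = 0.00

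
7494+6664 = 14158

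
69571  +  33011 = 102582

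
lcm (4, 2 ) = 4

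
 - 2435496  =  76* ( -32046 ) 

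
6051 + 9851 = 15902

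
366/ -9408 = - 1 + 1507/1568 = -0.04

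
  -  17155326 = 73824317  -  90979643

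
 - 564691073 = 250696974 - 815388047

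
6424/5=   6424/5  =  1284.80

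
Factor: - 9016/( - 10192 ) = 2^( - 1 )*13^( - 1)*23^1 = 23/26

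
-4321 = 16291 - 20612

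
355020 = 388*915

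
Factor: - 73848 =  - 2^3*3^1*17^1*181^1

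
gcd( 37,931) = 1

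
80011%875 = 386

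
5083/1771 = 2 + 67/77 = 2.87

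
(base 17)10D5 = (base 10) 5139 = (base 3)21001100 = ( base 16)1413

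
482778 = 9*53642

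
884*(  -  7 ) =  - 6188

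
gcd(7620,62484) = 1524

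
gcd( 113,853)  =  1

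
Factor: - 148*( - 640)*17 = 2^9*5^1*17^1  *37^1 = 1610240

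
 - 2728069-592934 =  - 3321003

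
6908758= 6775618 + 133140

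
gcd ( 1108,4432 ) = 1108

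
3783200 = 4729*800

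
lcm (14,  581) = 1162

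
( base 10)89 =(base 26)3b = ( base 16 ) 59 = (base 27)38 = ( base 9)108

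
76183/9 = 76183/9  =  8464.78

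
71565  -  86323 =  - 14758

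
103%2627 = 103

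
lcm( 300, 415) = 24900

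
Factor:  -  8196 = - 2^2*3^1 * 683^1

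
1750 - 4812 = -3062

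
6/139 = 6/139 =0.04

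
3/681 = 1/227 = 0.00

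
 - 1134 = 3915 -5049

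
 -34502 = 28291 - 62793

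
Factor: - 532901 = -109^1*4889^1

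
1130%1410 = 1130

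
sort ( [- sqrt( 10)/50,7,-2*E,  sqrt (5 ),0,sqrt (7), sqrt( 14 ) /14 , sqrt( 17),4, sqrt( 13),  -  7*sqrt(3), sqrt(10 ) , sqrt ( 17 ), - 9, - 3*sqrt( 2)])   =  [ - 7*sqrt(3), - 9,- 2*E, - 3 * sqrt( 2 ), - sqrt(10)/50  ,  0,sqrt(14)/14 , sqrt( 5), sqrt(7), sqrt( 10), sqrt(13),4,sqrt ( 17), sqrt( 17 ),7]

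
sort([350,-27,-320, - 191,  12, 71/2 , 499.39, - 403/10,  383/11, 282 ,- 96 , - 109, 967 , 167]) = [  -  320, - 191, - 109, - 96, - 403/10, - 27,  12, 383/11, 71/2,167, 282,  350,499.39,967 ]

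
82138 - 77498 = 4640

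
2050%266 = 188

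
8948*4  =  35792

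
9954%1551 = 648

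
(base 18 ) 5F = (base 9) 126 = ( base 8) 151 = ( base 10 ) 105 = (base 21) 50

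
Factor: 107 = 107^1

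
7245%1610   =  805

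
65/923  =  5/71 =0.07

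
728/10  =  72 + 4/5 =72.80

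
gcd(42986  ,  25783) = 1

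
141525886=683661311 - 542135425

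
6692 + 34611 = 41303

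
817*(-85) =-69445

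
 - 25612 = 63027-88639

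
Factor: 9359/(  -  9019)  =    -  7^2*29^( - 1)*191^1 *311^( - 1)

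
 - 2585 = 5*( - 517 )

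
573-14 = 559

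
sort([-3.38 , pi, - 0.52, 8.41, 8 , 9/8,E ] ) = [ -3.38,-0.52,9/8,E, pi,8,8.41]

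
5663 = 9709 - 4046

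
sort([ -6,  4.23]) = [ - 6, 4.23] 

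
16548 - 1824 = 14724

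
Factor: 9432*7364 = 2^5*3^2*7^1 * 131^1*263^1 = 69457248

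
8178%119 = 86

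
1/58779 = 1/58779 = 0.00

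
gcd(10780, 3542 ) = 154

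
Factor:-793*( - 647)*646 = 2^1*13^1*17^1*19^1*61^1 * 647^1 = 331443866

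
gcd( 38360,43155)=4795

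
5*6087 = 30435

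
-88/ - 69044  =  22/17261 = 0.00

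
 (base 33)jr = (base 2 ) 1010001110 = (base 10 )654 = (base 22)17g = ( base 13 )3B4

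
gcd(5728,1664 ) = 32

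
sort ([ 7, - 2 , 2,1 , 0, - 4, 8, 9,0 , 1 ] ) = [-4 , - 2 , 0,0,1, 1 , 2, 7 , 8, 9 ]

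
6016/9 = 6016/9 =668.44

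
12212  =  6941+5271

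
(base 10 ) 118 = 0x76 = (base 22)58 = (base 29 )42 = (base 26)4e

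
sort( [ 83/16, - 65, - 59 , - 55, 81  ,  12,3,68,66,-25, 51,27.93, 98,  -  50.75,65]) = [ - 65 ,  -  59,-55, - 50.75,  -  25,  3 , 83/16,12, 27.93,51,65,66, 68, 81, 98]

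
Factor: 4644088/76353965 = 2^3 * 5^ ( - 1 )*59^ (-1)*613^1*947^1*258827^( - 1)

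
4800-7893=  -3093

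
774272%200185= 173717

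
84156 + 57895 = 142051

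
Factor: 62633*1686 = 105599238 = 2^1*3^1*281^1*62633^1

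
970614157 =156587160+814026997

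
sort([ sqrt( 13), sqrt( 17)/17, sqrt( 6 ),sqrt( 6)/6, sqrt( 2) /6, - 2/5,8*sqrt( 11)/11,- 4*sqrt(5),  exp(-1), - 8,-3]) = [ - 4*sqrt(5), - 8, - 3,  -  2/5, sqrt( 2) /6, sqrt( 17)/17,exp(  -  1 ) , sqrt( 6)/6,8*sqrt(11 )/11,sqrt(6),sqrt( 13)]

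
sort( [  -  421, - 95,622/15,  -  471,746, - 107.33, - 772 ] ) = [ - 772, - 471, - 421,-107.33,  -  95, 622/15,746]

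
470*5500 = 2585000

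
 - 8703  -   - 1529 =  - 7174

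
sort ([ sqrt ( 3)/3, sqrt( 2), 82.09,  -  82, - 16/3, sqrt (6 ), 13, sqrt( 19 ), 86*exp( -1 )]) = [ - 82, - 16/3 , sqrt ( 3 ) /3, sqrt(2 ),  sqrt( 6), sqrt(19 ) , 13, 86 * exp( - 1), 82.09 ]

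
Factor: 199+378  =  577^1 = 577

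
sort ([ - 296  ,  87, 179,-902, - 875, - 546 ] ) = [ - 902, - 875, - 546,  -  296,  87,179 ] 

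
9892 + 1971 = 11863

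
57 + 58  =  115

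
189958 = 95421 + 94537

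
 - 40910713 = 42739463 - 83650176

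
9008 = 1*9008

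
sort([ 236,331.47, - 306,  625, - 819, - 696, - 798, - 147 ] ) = [ - 819,  -  798 , - 696, - 306, - 147 , 236,331.47,  625]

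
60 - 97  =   - 37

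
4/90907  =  4/90907 = 0.00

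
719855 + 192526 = 912381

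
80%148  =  80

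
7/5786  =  7/5786 =0.00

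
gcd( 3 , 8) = 1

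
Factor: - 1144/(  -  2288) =1/2 = 2^( - 1 ) 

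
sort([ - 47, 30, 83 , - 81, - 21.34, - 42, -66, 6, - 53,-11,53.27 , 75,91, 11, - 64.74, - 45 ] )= [- 81, - 66, - 64.74, - 53, - 47, - 45, - 42,  -  21.34, - 11,6,11 , 30, 53.27,75  ,  83,91 ] 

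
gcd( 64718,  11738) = 2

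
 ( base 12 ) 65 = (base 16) 4d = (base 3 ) 2212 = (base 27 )2N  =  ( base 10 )77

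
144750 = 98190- - 46560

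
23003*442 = 10167326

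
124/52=31/13 = 2.38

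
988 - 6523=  - 5535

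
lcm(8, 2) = 8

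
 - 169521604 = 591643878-761165482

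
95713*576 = 55130688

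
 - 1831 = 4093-5924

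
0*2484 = 0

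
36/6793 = 36/6793 = 0.01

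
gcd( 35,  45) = 5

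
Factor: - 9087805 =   -  5^1*31^1 * 58631^1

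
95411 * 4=381644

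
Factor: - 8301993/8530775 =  - 3^1*5^( - 2 )*7^1*11^ ( - 1 ) * 19^1*67^(-1 )*463^(- 1 )*20807^1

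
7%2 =1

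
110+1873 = 1983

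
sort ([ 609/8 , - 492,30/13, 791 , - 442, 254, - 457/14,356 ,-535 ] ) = [ - 535, - 492,-442,  -  457/14, 30/13,609/8,254,356 , 791]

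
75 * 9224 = 691800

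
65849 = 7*9407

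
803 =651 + 152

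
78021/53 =1472 + 5/53 = 1472.09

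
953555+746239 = 1699794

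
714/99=7 + 7/33 = 7.21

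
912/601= 912/601 = 1.52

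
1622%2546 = 1622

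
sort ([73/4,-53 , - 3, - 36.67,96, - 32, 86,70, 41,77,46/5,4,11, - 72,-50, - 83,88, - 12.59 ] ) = [  -  83,-72, - 53,-50, - 36.67 , - 32, - 12.59, - 3, 4, 46/5,11, 73/4,41,70, 77,86,88  ,  96 ]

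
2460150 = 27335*90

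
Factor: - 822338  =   - 2^1 * 11^1*37379^1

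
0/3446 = 0 = 0.00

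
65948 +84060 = 150008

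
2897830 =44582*65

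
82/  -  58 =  - 2 + 17/29 = - 1.41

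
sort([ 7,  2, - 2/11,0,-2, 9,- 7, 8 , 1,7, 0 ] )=[ - 7,- 2, - 2/11, 0, 0, 1,2, 7, 7, 8, 9]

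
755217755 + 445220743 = 1200438498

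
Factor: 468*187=87516 =2^2*3^2*11^1*13^1*17^1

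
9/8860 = 9/8860 = 0.00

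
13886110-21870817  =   - 7984707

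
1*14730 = 14730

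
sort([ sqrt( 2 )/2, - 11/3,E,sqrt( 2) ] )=[ - 11/3, sqrt( 2 )/2,sqrt(2),  E]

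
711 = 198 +513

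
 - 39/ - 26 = 3/2 = 1.50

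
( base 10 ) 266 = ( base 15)12B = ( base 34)7s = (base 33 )82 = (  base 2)100001010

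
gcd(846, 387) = 9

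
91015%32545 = 25925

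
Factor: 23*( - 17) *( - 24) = 2^3* 3^1*17^1*23^1 = 9384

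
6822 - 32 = 6790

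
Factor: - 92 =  - 2^2*23^1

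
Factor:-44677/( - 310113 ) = 3^( - 2)* 43^1 * 1039^1*34457^( - 1 )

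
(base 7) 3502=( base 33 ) 15M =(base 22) 2e0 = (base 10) 1276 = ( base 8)2374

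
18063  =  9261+8802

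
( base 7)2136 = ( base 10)762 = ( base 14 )3c6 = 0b1011111010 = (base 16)2FA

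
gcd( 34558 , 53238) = 934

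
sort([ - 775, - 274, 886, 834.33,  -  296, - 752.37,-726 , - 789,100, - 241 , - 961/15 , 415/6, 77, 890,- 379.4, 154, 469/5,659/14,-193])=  [ - 789, - 775, - 752.37, -726  , - 379.4, - 296, - 274,- 241, - 193, - 961/15,659/14, 415/6,  77,469/5, 100,154,834.33,886, 890]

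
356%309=47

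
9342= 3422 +5920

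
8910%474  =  378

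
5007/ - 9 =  - 557+2/3 =-556.33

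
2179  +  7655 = 9834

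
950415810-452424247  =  497991563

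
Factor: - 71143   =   - 71143^1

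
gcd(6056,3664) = 8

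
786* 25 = 19650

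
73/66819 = 73/66819 =0.00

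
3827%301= 215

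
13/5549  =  13/5549 = 0.00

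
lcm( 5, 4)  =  20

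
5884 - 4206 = 1678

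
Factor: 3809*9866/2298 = 18789797/1149 = 3^( - 1)*13^1*293^1*383^( - 1 )*4933^1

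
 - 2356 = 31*( - 76) 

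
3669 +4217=7886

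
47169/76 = 47169/76 = 620.64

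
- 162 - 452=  -614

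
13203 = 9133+4070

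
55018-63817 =  -  8799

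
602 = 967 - 365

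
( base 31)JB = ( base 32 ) IO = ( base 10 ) 600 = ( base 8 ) 1130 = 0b1001011000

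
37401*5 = 187005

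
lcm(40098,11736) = 481176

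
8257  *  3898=32185786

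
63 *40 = 2520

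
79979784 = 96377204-16397420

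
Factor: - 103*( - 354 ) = 36462 = 2^1*3^1*59^1*103^1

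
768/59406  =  128/9901 =0.01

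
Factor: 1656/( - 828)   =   - 2^1 = - 2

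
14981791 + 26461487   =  41443278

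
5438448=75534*72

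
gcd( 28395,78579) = 9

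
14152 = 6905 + 7247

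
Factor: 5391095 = 5^1*1078219^1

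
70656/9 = 7850 + 2/3 = 7850.67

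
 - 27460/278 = -13730/139  =  - 98.78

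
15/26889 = 5/8963 = 0.00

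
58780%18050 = 4630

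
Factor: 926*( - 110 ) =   -  101860 = - 2^2*5^1 * 11^1*  463^1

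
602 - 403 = 199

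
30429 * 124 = 3773196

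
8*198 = 1584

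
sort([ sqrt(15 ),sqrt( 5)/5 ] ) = [ sqrt(5)/5,sqrt( 15)]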